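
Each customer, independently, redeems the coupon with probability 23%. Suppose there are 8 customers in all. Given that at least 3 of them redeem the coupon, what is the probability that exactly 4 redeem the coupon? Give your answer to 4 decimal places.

X ~ Binomial(8, 0.23). Want P(X=4 | X≥3) = P(X=4) / P(X≥3).
P(X=4) = C(8,4)·0.23^4·0.77^4 = 0.068861
P(X≥3) = 1 − 0.123574 − 0.295293 − 0.308715 = 0.272418
Ratio = 0.068861 / 0.272418 = 0.252776

0.2528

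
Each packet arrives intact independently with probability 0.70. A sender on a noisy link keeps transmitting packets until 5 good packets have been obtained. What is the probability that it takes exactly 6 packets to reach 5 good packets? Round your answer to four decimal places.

Y = trial on which the fifth success occurs; negative binomial, r=5, p=0.70.
P(Y=6) = C(5,4) · p^5 · (1−p)^1
= 5 · 0.16807 · 0.3 = 0.252105

0.2521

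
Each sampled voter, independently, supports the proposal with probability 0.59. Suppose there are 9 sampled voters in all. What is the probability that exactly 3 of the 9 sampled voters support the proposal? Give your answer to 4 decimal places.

X ~ Binomial(n=9, p=0.59).
P(X=3) = C(9,3) · p^3 · (1−p)^6
= 84 · 0.20538 · 0.0047501 = 0.081948

0.0819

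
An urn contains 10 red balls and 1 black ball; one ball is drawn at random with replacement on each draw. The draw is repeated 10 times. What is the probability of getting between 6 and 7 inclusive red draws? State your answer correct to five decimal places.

0.05436

X ~ Binomial(10, 0.909091); P(6 ≤ X ≤ 7) = Σ C(10,k) p^k (1−p)^(10−k) over k:
  k=6: C(10,6)·0.909091^6·0.090909^4 = 0.0080964
  k=7: C(10,7)·0.909091^7·0.090909^3 = 0.0462652
Total = 0.0543616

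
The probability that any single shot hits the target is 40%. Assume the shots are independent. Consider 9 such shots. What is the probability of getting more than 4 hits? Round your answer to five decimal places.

X ~ Binomial(9, 0.40); P(X ≥ 5) = Σ C(9,k) p^k (1−p)^(9−k) over k:
  k=5: C(9,5)·0.40^5·0.60^4 = 0.1672151
  k=6: C(9,6)·0.40^6·0.60^3 = 0.0743178
  k=7: C(9,7)·0.40^7·0.60^2 = 0.0212337
  k=8: C(9,8)·0.40^8·0.60^1 = 0.0035389
  k=9: C(9,9)·0.40^9·0.60^0 = 0.0002621
Total = 0.2665677

0.26657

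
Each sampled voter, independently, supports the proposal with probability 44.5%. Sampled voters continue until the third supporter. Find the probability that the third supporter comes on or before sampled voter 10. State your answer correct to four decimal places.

0.8948

Finishing within 10 sampled voters ⇔ at least 3 successes in the first 10. With X ~ Binomial(10, 0.445), P(Y ≤ 10) = 1 − P(X ≤ 2).
  k=0: C(10,0)·0.445^0·0.555^10 = 0.002773
  k=1: C(10,1)·0.445^1·0.555^9 = 0.022233
  k=2: C(10,2)·0.445^2·0.555^8 = 0.080219
1 − 0.105225 = 0.894775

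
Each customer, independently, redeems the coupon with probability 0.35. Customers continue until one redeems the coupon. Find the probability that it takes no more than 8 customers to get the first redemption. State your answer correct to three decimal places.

0.968

Y = number of customers to the first success; geometric, p = 0.35.
P(Y ≤ 8) = 1 − (1−p)^8 = 1 − 0.03186 = 0.96814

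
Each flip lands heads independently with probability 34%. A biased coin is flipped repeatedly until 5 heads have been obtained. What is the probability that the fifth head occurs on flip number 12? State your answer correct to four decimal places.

0.0818

Y = trial on which the fifth success occurs; negative binomial, r=5, p=0.34.
P(Y=12) = C(11,4) · p^5 · (1−p)^7
= 330 · 0.0045435 · 0.054552 = 0.081793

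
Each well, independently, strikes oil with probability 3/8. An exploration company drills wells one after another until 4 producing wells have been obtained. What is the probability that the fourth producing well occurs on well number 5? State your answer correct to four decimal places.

0.0494

Y = trial on which the fourth success occurs; negative binomial, r=4, p=0.375.
P(Y=5) = C(4,3) · p^4 · (1−p)^1
= 4 · 0.019775 · 0.625 = 0.049438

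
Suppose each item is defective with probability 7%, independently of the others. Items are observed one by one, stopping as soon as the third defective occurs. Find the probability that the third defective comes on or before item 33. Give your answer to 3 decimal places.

0.410

Finishing within 33 items ⇔ at least 3 successes in the first 33. With X ~ Binomial(33, 0.07), P(Y ≤ 33) = 1 − P(X ≤ 2).
  k=0: C(33,0)·0.07^0·0.93^33 = 0.09119
  k=1: C(33,1)·0.07^1·0.93^32 = 0.22650
  k=2: C(33,2)·0.07^2·0.93^31 = 0.27277
1 − 0.59046 = 0.40954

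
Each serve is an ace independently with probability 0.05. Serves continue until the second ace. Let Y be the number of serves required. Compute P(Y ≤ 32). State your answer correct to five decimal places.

Finishing within 32 serves ⇔ at least 2 successes in the first 32. With X ~ Binomial(32, 0.05), P(Y ≤ 32) = 1 − P(X ≤ 1).
  k=0: C(32,0)·0.05^0·0.95^32 = 0.1937115
  k=1: C(32,1)·0.05^1·0.95^31 = 0.3262509
1 − 0.5199624 = 0.4800376

0.48004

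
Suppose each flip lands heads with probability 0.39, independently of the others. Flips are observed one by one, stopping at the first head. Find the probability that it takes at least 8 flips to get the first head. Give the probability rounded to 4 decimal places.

Y = number of flips to the first success; geometric, p = 0.39.
P(Y > 7) = P(first 7 all fail) = (1−p)^7 = 0.031427

0.0314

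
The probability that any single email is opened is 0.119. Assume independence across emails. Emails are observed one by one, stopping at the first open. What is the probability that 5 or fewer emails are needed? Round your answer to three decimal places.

0.469

Y = number of emails to the first success; geometric, p = 0.119.
P(Y ≤ 5) = 1 − (1−p)^5 = 1 − 0.53074 = 0.46926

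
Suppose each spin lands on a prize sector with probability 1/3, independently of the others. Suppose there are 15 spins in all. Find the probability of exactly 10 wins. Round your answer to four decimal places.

X ~ Binomial(n=15, p=0.333333).
P(X=10) = C(15,10) · p^10 · (1−p)^5
= 3003 · 1.6935e-05 · 0.13169 = 0.006697

0.0067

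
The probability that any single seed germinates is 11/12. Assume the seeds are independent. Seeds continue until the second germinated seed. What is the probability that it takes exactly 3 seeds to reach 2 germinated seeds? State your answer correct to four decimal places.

0.1400

Y = trial on which the second success occurs; negative binomial, r=2, p=0.916667.
P(Y=3) = C(2,1) · p^2 · (1−p)^1
= 2 · 0.84028 · 0.083333 = 0.140046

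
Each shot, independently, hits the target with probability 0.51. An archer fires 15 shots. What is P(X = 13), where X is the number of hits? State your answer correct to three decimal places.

0.004

X ~ Binomial(n=15, p=0.51).
P(X=13) = C(15,13) · p^13 · (1−p)^2
= 105 · 0.00015791 · 0.2401 = 0.00398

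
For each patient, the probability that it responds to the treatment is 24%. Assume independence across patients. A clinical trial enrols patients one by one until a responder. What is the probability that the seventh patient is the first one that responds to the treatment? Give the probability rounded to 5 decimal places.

0.04625

Geometric (trials to first success), p = 0.24.
P(Y = 7) = (1−p)^6 · p = 0.1927 · 0.24 = 0.0462480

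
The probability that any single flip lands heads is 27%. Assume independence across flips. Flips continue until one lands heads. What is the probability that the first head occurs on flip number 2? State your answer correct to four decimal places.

0.1971

Geometric (trials to first success), p = 0.27.
P(Y = 2) = (1−p)^1 · p = 0.73 · 0.27 = 0.197100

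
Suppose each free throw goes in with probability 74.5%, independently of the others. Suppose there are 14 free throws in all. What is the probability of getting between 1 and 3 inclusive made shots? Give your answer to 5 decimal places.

0.00005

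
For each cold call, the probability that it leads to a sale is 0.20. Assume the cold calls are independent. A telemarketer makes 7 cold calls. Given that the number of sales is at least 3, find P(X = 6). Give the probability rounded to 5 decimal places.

0.00242

X ~ Binomial(7, 0.20). Want P(X=6 | X≥3) = P(X=6) / P(X≥3).
P(X=6) = C(7,6)·0.20^6·0.80^1 = 0.0003584
P(X≥3) = 1 − 0.2097152 − 0.3670016 − 0.2752512 = 0.1480320
Ratio = 0.0003584 / 0.1480320 = 0.0024211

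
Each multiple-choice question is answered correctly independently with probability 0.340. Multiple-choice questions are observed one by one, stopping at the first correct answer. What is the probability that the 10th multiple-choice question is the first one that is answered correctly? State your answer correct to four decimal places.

0.0081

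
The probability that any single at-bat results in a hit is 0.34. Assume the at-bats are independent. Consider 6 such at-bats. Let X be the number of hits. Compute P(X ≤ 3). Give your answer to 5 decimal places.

X ~ Binomial(6, 0.34); P(X ≤ 3) = Σ C(6,k) p^k (1−p)^(6−k) over k:
  k=0: C(6,0)·0.34^0·0.66^6 = 0.0826540
  k=1: C(6,1)·0.34^1·0.66^5 = 0.2554758
  k=2: C(6,2)·0.34^2·0.66^4 = 0.3290219
  k=3: C(6,3)·0.34^3·0.66^3 = 0.2259949
Total = 0.8931466

0.89315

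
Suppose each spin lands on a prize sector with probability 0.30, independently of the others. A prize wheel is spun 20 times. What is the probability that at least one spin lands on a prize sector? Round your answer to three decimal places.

P(at least one) = 1 − P(none) = 1 − (1 − 0.30)^20
= 1 − 0.00080 = 0.99920

0.999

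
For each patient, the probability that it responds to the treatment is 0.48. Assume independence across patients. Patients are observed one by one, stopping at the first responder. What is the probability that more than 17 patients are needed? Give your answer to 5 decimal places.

0.00001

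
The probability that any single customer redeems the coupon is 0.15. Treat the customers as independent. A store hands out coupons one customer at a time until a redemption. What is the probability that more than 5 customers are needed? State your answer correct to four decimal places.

0.4437

Y = number of customers to the first success; geometric, p = 0.15.
P(Y > 5) = P(first 5 all fail) = (1−p)^5 = 0.443705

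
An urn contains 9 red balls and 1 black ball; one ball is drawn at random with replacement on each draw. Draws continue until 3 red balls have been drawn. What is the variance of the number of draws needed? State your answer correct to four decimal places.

0.3704

Y = total draws until the third success; negative binomial with r=3, p=0.90.
Var(Y) = r(1−p)/p² = 3·0.10 / 0.90² = 0.370370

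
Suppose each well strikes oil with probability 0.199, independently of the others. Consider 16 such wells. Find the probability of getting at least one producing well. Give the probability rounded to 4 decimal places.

P(at least one) = 1 − P(none) = 1 − (1 − 0.199)^16
= 1 − 0.028716 = 0.971284

0.9713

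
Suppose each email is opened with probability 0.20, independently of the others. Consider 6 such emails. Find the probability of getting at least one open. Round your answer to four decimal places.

0.7379

P(at least one) = 1 − P(none) = 1 − (1 − 0.20)^6
= 1 − 0.262144 = 0.737856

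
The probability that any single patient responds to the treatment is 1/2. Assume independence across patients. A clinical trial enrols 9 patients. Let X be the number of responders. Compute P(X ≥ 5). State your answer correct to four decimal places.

X ~ Binomial(9, 0.50); P(X ≥ 5) = Σ C(9,k) p^k (1−p)^(9−k) over k:
  k=5: C(9,5)·0.50^5·0.50^4 = 0.246094
  k=6: C(9,6)·0.50^6·0.50^3 = 0.164062
  k=7: C(9,7)·0.50^7·0.50^2 = 0.070312
  k=8: C(9,8)·0.50^8·0.50^1 = 0.017578
  k=9: C(9,9)·0.50^9·0.50^0 = 0.001953
Total = 0.500000

0.5000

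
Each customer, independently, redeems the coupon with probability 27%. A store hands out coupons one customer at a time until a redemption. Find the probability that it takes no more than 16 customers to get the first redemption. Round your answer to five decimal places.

Y = number of customers to the first success; geometric, p = 0.27.
P(Y ≤ 16) = 1 − (1−p)^16 = 1 − 0.0065038 = 0.9934962

0.99350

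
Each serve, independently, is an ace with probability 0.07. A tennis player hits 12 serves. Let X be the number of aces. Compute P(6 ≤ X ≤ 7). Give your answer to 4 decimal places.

0.0001

X ~ Binomial(12, 0.07); P(6 ≤ X ≤ 7) = Σ C(12,k) p^k (1−p)^(12−k) over k:
  k=6: C(12,6)·0.07^6·0.93^6 = 0.000070
  k=7: C(12,7)·0.07^7·0.93^5 = 0.000005
Total = 0.000075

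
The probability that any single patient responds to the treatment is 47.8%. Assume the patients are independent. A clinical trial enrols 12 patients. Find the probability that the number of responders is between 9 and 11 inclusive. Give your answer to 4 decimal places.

0.0538

X ~ Binomial(12, 0.478); P(9 ≤ X ≤ 11) = Σ C(12,k) p^k (1−p)^(12−k) over k:
  k=9: C(12,9)·0.478^9·0.522^3 = 0.040765
  k=10: C(12,10)·0.478^10·0.522^2 = 0.011199
  k=11: C(12,11)·0.478^11·0.522^1 = 0.001864
Total = 0.053828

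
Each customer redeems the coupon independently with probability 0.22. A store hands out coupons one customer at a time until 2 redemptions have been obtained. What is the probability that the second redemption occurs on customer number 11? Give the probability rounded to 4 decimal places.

0.0517

Y = trial on which the second success occurs; negative binomial, r=2, p=0.22.
P(Y=11) = C(10,1) · p^2 · (1−p)^9
= 10 · 0.0484 · 0.10687 = 0.051725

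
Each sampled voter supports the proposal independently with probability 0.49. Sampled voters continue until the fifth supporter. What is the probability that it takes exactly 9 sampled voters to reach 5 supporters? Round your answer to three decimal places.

Y = trial on which the fifth success occurs; negative binomial, r=5, p=0.49.
P(Y=9) = C(8,4) · p^5 · (1−p)^4
= 70 · 0.028248 · 0.067652 = 0.13377

0.134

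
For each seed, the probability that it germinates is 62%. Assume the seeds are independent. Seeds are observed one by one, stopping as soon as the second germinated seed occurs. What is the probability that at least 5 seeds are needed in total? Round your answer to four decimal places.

0.1569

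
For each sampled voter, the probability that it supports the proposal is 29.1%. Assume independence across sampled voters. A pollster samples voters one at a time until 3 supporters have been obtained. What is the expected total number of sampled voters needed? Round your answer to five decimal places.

10.30928

Y = total sampled voters until the third success; negative binomial with r=3, p=0.291.
E[Y] = r / p = 3 / 0.291 = 10.3092784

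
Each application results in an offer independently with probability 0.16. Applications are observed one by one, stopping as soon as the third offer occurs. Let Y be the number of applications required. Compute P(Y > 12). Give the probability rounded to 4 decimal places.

Needing more than 12 applications ⇔ fewer than 3 successes in the first 12. With X ~ Binomial(12, 0.16), P(Y > 12) = P(X ≤ 2).
  k=0: C(12,0)·0.16^0·0.84^12 = 0.123410
  k=1: C(12,1)·0.16^1·0.84^11 = 0.282081
  k=2: C(12,2)·0.16^2·0.84^10 = 0.295513
P(X ≤ 2) = 0.701004

0.7010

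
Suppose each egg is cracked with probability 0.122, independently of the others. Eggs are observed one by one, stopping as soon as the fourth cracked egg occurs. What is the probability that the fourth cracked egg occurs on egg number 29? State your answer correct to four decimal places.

0.0281

Y = trial on which the fourth success occurs; negative binomial, r=4, p=0.122.
P(Y=29) = C(28,3) · p^4 · (1−p)^25
= 3276 · 0.00022153 · 0.038669 = 0.028064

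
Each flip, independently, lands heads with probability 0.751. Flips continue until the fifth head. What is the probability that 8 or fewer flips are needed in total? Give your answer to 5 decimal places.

Finishing within 8 flips ⇔ at least 5 successes in the first 8. With X ~ Binomial(8, 0.751), P(Y ≤ 8) = 1 − P(X ≤ 4).
  k=0: C(8,0)·0.751^0·0.249^8 = 0.0000148
  k=1: C(8,1)·0.751^1·0.249^7 = 0.0003566
  k=2: C(8,2)·0.751^2·0.249^6 = 0.0037639
  k=3: C(8,3)·0.751^3·0.249^5 = 0.0227041
  k=4: C(8,4)·0.751^4·0.249^4 = 0.0855963
1 − 0.1124356 = 0.8875644

0.88756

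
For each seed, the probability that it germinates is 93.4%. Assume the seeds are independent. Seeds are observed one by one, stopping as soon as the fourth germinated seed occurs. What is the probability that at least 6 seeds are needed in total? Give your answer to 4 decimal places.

0.0381

Needing more than 5 seeds ⇔ fewer than 4 successes in the first 5. With X ~ Binomial(5, 0.934), P(Y > 5) = P(X ≤ 3).
  k=0: C(5,0)·0.934^0·0.066^5 = 0.000001
  k=1: C(5,1)·0.934^1·0.066^4 = 0.000089
  k=2: C(5,2)·0.934^2·0.066^3 = 0.002508
  k=3: C(5,3)·0.934^3·0.066^2 = 0.035492
P(X ≤ 3) = 0.038090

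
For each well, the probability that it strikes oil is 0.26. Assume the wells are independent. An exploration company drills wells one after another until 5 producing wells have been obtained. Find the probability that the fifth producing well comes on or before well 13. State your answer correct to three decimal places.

Finishing within 13 wells ⇔ at least 5 successes in the first 13. With X ~ Binomial(13, 0.26), P(Y ≤ 13) = 1 − P(X ≤ 4).
  k=0: C(13,0)·0.26^0·0.74^13 = 0.01995
  k=1: C(13,1)·0.26^1·0.74^12 = 0.09114
  k=2: C(13,2)·0.26^2·0.74^11 = 0.19213
  k=3: C(13,3)·0.26^3·0.74^10 = 0.24752
  k=4: C(13,4)·0.26^4·0.74^9 = 0.21741
1 − 0.76815 = 0.23185

0.232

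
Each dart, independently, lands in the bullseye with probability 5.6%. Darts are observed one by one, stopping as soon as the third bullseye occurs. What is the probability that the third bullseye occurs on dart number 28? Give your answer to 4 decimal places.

0.0146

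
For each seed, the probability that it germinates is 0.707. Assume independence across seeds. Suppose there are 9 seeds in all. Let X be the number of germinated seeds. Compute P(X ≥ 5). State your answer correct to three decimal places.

X ~ Binomial(9, 0.707); P(X ≥ 5) = Σ C(9,k) p^k (1−p)^(9−k) over k:
  k=5: C(9,5)·0.707^5·0.293^4 = 0.16404
  k=6: C(9,6)·0.707^6·0.293^3 = 0.26388
  k=7: C(9,7)·0.707^7·0.293^2 = 0.27288
  k=8: C(9,8)·0.707^8·0.293^1 = 0.16461
  k=9: C(9,9)·0.707^9·0.293^0 = 0.04413
Total = 0.90954

0.910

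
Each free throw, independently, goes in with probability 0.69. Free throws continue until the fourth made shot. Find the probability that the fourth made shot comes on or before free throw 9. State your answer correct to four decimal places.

Finishing within 9 free throws ⇔ at least 4 successes in the first 9. With X ~ Binomial(9, 0.69), P(Y ≤ 9) = 1 − P(X ≤ 3).
  k=0: C(9,0)·0.69^0·0.31^9 = 0.000026
  k=1: C(9,1)·0.69^1·0.31^8 = 0.000530
  k=2: C(9,2)·0.69^2·0.31^7 = 0.004716
  k=3: C(9,3)·0.69^3·0.31^6 = 0.024490
1 − 0.029762 = 0.970238

0.9702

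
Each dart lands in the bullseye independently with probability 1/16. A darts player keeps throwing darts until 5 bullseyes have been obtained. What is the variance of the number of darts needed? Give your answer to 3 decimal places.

1200.000

Y = total darts until the fifth success; negative binomial with r=5, p=0.0625.
Var(Y) = r(1−p)/p² = 5·0.9375 / 0.0625² = 1200.00000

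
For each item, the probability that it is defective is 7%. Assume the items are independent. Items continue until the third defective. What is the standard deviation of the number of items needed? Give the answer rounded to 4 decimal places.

Y = total items until the third success; negative binomial with r=3, p=0.07.
SD(Y) = √[r(1−p)/p²] = √(569.387755) = 23.861847

23.8618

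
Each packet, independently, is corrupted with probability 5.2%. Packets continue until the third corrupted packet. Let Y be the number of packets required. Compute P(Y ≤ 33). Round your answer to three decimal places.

Finishing within 33 packets ⇔ at least 3 successes in the first 33. With X ~ Binomial(33, 0.052), P(Y ≤ 33) = 1 − P(X ≤ 2).
  k=0: C(33,0)·0.052^0·0.948^33 = 0.17166
  k=1: C(33,1)·0.052^1·0.948^32 = 0.31073
  k=2: C(33,2)·0.052^2·0.948^31 = 0.27271
1 − 0.75510 = 0.24490

0.245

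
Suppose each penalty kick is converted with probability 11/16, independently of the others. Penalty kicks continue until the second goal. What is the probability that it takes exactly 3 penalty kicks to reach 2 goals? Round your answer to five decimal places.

0.29541

Y = trial on which the second success occurs; negative binomial, r=2, p=0.6875.
P(Y=3) = C(2,1) · p^2 · (1−p)^1
= 2 · 0.47266 · 0.3125 = 0.2954102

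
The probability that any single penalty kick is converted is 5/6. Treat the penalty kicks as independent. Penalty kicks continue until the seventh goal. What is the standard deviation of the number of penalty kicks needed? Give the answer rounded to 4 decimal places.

Y = total penalty kicks until the seventh success; negative binomial with r=7, p=0.833333.
SD(Y) = √[r(1−p)/p²] = √(1.680000) = 1.296148

1.2961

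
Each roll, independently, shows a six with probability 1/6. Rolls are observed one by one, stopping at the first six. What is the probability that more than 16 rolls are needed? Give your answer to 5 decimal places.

0.05409

Y = number of rolls to the first success; geometric, p = 0.166667.
P(Y > 16) = P(first 16 all fail) = (1−p)^16 = 0.0540879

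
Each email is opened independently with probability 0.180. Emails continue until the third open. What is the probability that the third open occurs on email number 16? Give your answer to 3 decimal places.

Y = trial on which the third success occurs; negative binomial, r=3, p=0.18.
P(Y=16) = C(15,2) · p^3 · (1−p)^13
= 105 · 0.005832 · 0.075784 = 0.04641

0.046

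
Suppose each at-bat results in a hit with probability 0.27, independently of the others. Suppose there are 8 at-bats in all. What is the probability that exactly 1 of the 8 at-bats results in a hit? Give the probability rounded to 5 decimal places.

X ~ Binomial(n=8, p=0.27).
P(X=1) = C(8,1) · p^1 · (1−p)^7
= 8 · 0.27 · 0.11047 = 0.2386238

0.23862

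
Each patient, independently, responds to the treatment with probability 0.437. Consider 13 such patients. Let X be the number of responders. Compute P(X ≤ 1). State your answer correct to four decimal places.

0.0063

X ~ Binomial(13, 0.437); P(X ≤ 1) = Σ C(13,k) p^k (1−p)^(13−k) over k:
  k=0: C(13,0)·0.437^0·0.563^13 = 0.000571
  k=1: C(13,1)·0.437^1·0.563^12 = 0.005761
Total = 0.006332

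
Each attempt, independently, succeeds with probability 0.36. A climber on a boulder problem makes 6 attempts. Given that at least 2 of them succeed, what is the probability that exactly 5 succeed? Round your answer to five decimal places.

X ~ Binomial(6, 0.36). Want P(X=5 | X≥2) = P(X=5) / P(X≥2).
P(X=5) = C(6,5)·0.36^5·0.64^1 = 0.0232190
P(X≥2) = 1 − 0.0687195 − 0.2319282 = 0.6993523
Ratio = 0.0232190 / 0.6993523 = 0.0332007

0.03320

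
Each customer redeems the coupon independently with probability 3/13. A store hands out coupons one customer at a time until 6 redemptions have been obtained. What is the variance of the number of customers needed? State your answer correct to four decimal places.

86.6667

Y = total customers until the sixth success; negative binomial with r=6, p=0.230769.
Var(Y) = r(1−p)/p² = 6·0.769231 / 0.230769² = 86.666667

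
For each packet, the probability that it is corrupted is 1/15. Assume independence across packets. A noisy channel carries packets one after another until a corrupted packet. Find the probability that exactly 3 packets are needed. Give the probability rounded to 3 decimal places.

Geometric (trials to first success), p = 0.066667.
P(Y = 3) = (1−p)^2 · p = 0.87111 · 0.066667 = 0.05807

0.058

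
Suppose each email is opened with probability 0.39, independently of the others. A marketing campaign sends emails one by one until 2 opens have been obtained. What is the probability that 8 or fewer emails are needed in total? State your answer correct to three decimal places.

Finishing within 8 emails ⇔ at least 2 successes in the first 8. With X ~ Binomial(8, 0.39), P(Y ≤ 8) = 1 − P(X ≤ 1).
  k=0: C(8,0)·0.39^0·0.61^8 = 0.01917
  k=1: C(8,1)·0.39^1·0.61^7 = 0.09805
1 − 0.11722 = 0.88278

0.883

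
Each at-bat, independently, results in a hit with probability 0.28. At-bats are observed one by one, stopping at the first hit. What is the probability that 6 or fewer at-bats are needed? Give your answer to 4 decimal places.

0.8607

Y = number of at-bats to the first success; geometric, p = 0.28.
P(Y ≤ 6) = 1 − (1−p)^6 = 1 − 0.139314 = 0.860686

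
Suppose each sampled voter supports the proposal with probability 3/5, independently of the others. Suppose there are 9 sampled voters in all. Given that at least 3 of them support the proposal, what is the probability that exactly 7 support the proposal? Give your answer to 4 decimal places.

X ~ Binomial(9, 0.60). Want P(X=7 | X≥3) = P(X=7) / P(X≥3).
P(X=7) = C(9,7)·0.60^7·0.40^2 = 0.161243
P(X≥3) = 1 − 0.000262 − 0.003539 − 0.021234 = 0.974965
Ratio = 0.161243 / 0.974965 = 0.165383

0.1654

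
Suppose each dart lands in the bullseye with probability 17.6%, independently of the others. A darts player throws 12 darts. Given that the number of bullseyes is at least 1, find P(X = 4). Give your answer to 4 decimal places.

X ~ Binomial(12, 0.176). Want P(X=4 | X≥1) = P(X=4) / P(X≥1).
P(X=4) = C(12,4)·0.176^4·0.824^8 = 0.100942
P(X≥1) = 1 − 0.097978 = 0.902022
Ratio = 0.100942 / 0.902022 = 0.111907

0.1119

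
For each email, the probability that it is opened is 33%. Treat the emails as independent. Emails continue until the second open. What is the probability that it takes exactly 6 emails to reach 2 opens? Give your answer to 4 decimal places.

0.1097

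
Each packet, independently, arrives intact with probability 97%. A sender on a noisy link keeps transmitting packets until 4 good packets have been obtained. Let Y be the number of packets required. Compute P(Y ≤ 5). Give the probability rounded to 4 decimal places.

0.9915

Finishing within 5 packets ⇔ at least 4 successes in the first 5. With X ~ Binomial(5, 0.97), P(Y ≤ 5) = 1 − P(X ≤ 3).
  k=0: C(5,0)·0.97^0·0.03^5 = 0.000000
  k=1: C(5,1)·0.97^1·0.03^4 = 0.000004
  k=2: C(5,2)·0.97^2·0.03^3 = 0.000254
  k=3: C(5,3)·0.97^3·0.03^2 = 0.008214
1 − 0.008472 = 0.991528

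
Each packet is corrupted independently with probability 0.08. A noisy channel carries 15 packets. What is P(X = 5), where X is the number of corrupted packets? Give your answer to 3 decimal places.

X ~ Binomial(n=15, p=0.08).
P(X=5) = C(15,5) · p^5 · (1−p)^10
= 3003 · 3.2768e-06 · 0.43439 = 0.00427

0.004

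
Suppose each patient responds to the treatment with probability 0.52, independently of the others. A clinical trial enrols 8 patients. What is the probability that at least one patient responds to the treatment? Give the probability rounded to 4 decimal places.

0.9972

P(at least one) = 1 − P(none) = 1 − (1 − 0.52)^8
= 1 − 0.002818 = 0.997182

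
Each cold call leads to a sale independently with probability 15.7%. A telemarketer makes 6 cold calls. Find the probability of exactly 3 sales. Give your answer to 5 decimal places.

0.04637

X ~ Binomial(n=6, p=0.157).
P(X=3) = C(6,3) · p^3 · (1−p)^3
= 20 · 0.0038699 · 0.59908 = 0.0463673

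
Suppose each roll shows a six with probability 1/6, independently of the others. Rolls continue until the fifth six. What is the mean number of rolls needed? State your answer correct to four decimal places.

Y = total rolls until the fifth success; negative binomial with r=5, p=0.166667.
E[Y] = r / p = 5 / 0.166667 = 30.000000

30.0000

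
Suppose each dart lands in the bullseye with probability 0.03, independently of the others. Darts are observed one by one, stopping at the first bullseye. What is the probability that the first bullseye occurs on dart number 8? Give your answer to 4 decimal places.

Geometric (trials to first success), p = 0.03.
P(Y = 8) = (1−p)^7 · p = 0.80798 · 0.03 = 0.024239

0.0242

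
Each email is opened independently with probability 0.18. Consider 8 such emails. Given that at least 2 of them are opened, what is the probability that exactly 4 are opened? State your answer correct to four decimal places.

X ~ Binomial(8, 0.18). Want P(X=4 | X≥2) = P(X=4) / P(X≥2).
P(X=4) = C(8,4)·0.18^4·0.82^4 = 0.033223
P(X≥2) = 1 − 0.204414 − 0.358971 = 0.436615
Ratio = 0.033223 / 0.436615 = 0.076093

0.0761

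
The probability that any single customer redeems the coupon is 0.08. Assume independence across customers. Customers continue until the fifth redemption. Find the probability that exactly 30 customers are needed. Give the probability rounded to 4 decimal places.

Y = trial on which the fifth success occurs; negative binomial, r=5, p=0.08.
P(Y=30) = C(29,4) · p^5 · (1−p)^25
= 23751 · 3.2768e-06 · 0.12436 = 0.009679

0.0097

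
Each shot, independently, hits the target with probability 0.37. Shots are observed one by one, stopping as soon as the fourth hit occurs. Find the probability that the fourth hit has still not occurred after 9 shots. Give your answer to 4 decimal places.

Needing more than 9 shots ⇔ fewer than 4 successes in the first 9. With X ~ Binomial(9, 0.37), P(Y > 9) = P(X ≤ 3).
  k=0: C(9,0)·0.37^0·0.63^9 = 0.015634
  k=1: C(9,1)·0.37^1·0.63^8 = 0.082636
  k=2: C(9,2)·0.37^2·0.63^7 = 0.194129
  k=3: C(9,3)·0.37^3·0.63^6 = 0.266028
P(X ≤ 3) = 0.558427

0.5584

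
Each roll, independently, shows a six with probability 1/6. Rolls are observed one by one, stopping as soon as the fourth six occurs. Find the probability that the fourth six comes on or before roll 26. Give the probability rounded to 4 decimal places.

0.6506

Finishing within 26 rolls ⇔ at least 4 successes in the first 26. With X ~ Binomial(26, 0.166667), P(Y ≤ 26) = 1 − P(X ≤ 3).
  k=0: C(26,0)·0.166667^0·0.833333^26 = 0.008735
  k=1: C(26,1)·0.166667^1·0.833333^25 = 0.045425
  k=2: C(26,2)·0.166667^2·0.833333^24 = 0.113561
  k=3: C(26,3)·0.166667^3·0.833333^23 = 0.181698
1 − 0.349420 = 0.650580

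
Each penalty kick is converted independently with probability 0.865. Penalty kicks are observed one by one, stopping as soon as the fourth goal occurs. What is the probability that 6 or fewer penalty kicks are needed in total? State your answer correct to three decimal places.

Finishing within 6 penalty kicks ⇔ at least 4 successes in the first 6. With X ~ Binomial(6, 0.865), P(Y ≤ 6) = 1 − P(X ≤ 3).
  k=0: C(6,0)·0.865^0·0.135^6 = 0.00001
  k=1: C(6,1)·0.865^1·0.135^5 = 0.00023
  k=2: C(6,2)·0.865^2·0.135^4 = 0.00373
  k=3: C(6,3)·0.865^3·0.135^3 = 0.03185
1 − 0.03581 = 0.96419

0.964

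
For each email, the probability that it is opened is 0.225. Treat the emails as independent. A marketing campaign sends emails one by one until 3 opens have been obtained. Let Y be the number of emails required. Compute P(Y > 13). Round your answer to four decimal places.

Needing more than 13 emails ⇔ fewer than 3 successes in the first 13. With X ~ Binomial(13, 0.225), P(Y > 13) = P(X ≤ 2).
  k=0: C(13,0)·0.225^0·0.775^13 = 0.036385
  k=1: C(13,1)·0.225^1·0.775^12 = 0.137324
  k=2: C(13,2)·0.225^2·0.775^11 = 0.239209
P(X ≤ 2) = 0.412918

0.4129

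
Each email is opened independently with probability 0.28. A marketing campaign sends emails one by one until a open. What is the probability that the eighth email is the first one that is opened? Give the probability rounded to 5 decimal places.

0.02809

Geometric (trials to first success), p = 0.28.
P(Y = 8) = (1−p)^7 · p = 0.10031 · 0.28 = 0.0280857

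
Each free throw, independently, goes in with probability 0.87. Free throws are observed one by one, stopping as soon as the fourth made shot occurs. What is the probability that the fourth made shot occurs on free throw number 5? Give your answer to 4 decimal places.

0.2979

Y = trial on which the fourth success occurs; negative binomial, r=4, p=0.87.
P(Y=5) = C(4,3) · p^4 · (1−p)^1
= 4 · 0.5729 · 0.13 = 0.297907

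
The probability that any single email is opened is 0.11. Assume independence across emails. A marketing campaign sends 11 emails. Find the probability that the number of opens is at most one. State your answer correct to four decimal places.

0.6548

X ~ Binomial(11, 0.11); P(X ≤ 1) = Σ C(11,k) p^k (1−p)^(11−k) over k:
  k=0: C(11,0)·0.11^0·0.89^11 = 0.277517
  k=1: C(11,1)·0.11^1·0.89^10 = 0.377299
Total = 0.654816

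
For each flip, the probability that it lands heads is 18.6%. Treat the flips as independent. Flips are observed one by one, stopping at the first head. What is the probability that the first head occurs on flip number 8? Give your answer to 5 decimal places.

Geometric (trials to first success), p = 0.186.
P(Y = 8) = (1−p)^7 · p = 0.23679 · 0.186 = 0.0440437

0.04404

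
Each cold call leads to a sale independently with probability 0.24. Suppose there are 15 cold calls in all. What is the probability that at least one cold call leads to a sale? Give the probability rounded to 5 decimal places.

0.98370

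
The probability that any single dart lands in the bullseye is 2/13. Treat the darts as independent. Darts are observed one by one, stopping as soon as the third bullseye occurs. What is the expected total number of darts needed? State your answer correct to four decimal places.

19.5000

Y = total darts until the third success; negative binomial with r=3, p=0.153846.
E[Y] = r / p = 3 / 0.153846 = 19.500000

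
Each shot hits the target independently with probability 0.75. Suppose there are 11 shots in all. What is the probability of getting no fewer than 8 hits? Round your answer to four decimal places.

0.7133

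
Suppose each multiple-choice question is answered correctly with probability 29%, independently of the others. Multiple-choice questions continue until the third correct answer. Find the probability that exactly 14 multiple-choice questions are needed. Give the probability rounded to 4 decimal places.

0.0440

Y = trial on which the third success occurs; negative binomial, r=3, p=0.29.
P(Y=14) = C(13,2) · p^3 · (1−p)^11
= 78 · 0.024389 · 0.023112 = 0.043967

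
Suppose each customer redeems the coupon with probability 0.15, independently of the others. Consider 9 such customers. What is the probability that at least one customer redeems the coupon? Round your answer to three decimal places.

0.768

P(at least one) = 1 − P(none) = 1 − (1 − 0.15)^9
= 1 − 0.23162 = 0.76838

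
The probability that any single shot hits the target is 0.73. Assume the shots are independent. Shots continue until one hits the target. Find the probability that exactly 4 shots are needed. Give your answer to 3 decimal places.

Geometric (trials to first success), p = 0.73.
P(Y = 4) = (1−p)^3 · p = 0.019683 · 0.73 = 0.01437

0.014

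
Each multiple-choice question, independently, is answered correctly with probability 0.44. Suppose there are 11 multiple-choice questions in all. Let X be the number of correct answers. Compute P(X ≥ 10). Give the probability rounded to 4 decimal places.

X ~ Binomial(11, 0.44); P(X ≥ 10) = Σ C(11,k) p^k (1−p)^(11−k) over k:
  k=10: C(11,10)·0.44^10·0.56^1 = 0.001675
  k=11: C(11,11)·0.44^11·0.56^0 = 0.000120
Total = 0.001795

0.0018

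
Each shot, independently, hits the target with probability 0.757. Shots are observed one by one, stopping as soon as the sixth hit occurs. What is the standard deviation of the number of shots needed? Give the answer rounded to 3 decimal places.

1.595

Y = total shots until the sixth success; negative binomial with r=6, p=0.757.
SD(Y) = √[r(1−p)/p²] = √(2.54429) = 1.59508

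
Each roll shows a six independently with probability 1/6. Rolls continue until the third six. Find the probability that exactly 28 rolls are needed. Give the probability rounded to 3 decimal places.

Y = trial on which the third success occurs; negative binomial, r=3, p=0.166667.
P(Y=28) = C(27,2) · p^3 · (1−p)^25
= 351 · 0.0046296 · 0.010483 = 0.01703

0.017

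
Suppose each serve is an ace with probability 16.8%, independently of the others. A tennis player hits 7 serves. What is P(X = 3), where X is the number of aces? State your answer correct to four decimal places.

0.0795

X ~ Binomial(n=7, p=0.168).
P(X=3) = C(7,3) · p^3 · (1−p)^4
= 35 · 0.0047416 · 0.47917 = 0.079522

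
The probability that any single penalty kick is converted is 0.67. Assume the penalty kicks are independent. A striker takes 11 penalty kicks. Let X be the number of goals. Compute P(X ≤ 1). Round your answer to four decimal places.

0.0001

X ~ Binomial(11, 0.67); P(X ≤ 1) = Σ C(11,k) p^k (1−p)^(11−k) over k:
  k=0: C(11,0)·0.67^0·0.33^11 = 0.000005
  k=1: C(11,1)·0.67^1·0.33^10 = 0.000113
Total = 0.000118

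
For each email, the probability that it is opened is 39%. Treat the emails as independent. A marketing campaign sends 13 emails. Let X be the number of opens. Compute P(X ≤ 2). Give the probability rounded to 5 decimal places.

X ~ Binomial(13, 0.39); P(X ≤ 2) = Σ C(13,k) p^k (1−p)^(13−k) over k:
  k=0: C(13,0)·0.39^0·0.61^13 = 0.0016192
  k=1: C(13,1)·0.39^1·0.61^12 = 0.0134575
  k=2: C(13,2)·0.39^2·0.61^11 = 0.0516240
Total = 0.0667007

0.06670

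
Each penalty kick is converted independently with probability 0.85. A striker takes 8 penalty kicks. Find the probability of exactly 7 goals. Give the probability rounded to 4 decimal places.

X ~ Binomial(n=8, p=0.85).
P(X=7) = C(8,7) · p^7 · (1−p)^1
= 8 · 0.32058 · 0.15 = 0.384693

0.3847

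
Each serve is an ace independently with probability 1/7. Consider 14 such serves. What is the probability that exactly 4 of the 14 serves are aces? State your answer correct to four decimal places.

0.0892

X ~ Binomial(n=14, p=0.142857).
P(X=4) = C(14,4) · p^4 · (1−p)^10
= 1001 · 0.00041649 · 0.21406 = 0.089243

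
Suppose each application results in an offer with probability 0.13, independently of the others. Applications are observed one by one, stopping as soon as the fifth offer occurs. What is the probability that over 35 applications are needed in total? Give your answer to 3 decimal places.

Needing more than 35 applications ⇔ fewer than 5 successes in the first 35. With X ~ Binomial(35, 0.13), P(Y > 35) = P(X ≤ 4).
  k=0: C(35,0)·0.13^0·0.87^35 = 0.00764
  k=1: C(35,1)·0.13^1·0.87^34 = 0.03996
  k=2: C(35,2)·0.13^2·0.87^33 = 0.10152
  k=3: C(35,3)·0.13^3·0.87^32 = 0.16686
  k=4: C(35,4)·0.13^4·0.87^31 = 0.19947
P(X ≤ 4) = 0.51545

0.515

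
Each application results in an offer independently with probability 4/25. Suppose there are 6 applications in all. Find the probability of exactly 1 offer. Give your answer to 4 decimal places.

0.4015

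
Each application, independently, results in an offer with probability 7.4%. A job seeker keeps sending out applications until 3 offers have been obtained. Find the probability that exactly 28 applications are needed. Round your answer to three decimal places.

Y = trial on which the third success occurs; negative binomial, r=3, p=0.074.
P(Y=28) = C(27,2) · p^3 · (1−p)^25
= 351 · 0.00040522 · 0.14631 = 0.02081

0.021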